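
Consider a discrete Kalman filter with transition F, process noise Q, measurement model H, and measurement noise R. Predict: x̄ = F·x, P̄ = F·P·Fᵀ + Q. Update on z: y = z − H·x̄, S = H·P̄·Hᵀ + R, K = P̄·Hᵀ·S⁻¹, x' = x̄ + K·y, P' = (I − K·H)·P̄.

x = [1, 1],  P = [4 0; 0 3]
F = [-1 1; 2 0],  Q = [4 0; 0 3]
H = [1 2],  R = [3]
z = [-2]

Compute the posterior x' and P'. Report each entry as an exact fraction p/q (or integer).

x̄ = F·x = [0, 2]
P̄ = F·P·Fᵀ + Q = [11 -8; -8 19]
y = z − H·x̄ = [-6]
S = H·P̄·Hᵀ + R = [58]
K = P̄·Hᵀ·S⁻¹ = [-5/58; 15/29]
x' = x̄ + K·y = [15/29, -32/29]
P' = (I − K·H)·P̄ = [613/58 -157/29; -157/29 101/29]

x' = [15/29, -32/29]
P' = [613/58 -157/29; -157/29 101/29]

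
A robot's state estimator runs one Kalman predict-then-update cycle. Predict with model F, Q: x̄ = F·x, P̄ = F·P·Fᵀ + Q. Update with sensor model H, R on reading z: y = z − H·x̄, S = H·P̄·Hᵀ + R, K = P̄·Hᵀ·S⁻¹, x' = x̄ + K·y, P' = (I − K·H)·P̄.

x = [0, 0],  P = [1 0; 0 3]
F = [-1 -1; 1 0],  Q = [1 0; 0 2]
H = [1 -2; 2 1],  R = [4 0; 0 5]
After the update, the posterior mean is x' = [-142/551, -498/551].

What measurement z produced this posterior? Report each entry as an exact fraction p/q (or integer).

z = [2, -2]

x̄ = F·x = [0, 0]
P̄ = F·P·Fᵀ + Q = [5 -1; -1 3]
S = H·P̄·Hᵀ + R = [25 7; 7 24]
K = P̄·Hᵀ·S⁻¹ = [105/551 176/551; -175/551 74/551]
x' − x̄ = [-142/551, -498/551] = K·y
y = (KᵀK)⁻¹·Kᵀ·(x' − x̄) = [2, -2]
z = y + H·x̄ = [2, -2] + [0, 0] = [2, -2]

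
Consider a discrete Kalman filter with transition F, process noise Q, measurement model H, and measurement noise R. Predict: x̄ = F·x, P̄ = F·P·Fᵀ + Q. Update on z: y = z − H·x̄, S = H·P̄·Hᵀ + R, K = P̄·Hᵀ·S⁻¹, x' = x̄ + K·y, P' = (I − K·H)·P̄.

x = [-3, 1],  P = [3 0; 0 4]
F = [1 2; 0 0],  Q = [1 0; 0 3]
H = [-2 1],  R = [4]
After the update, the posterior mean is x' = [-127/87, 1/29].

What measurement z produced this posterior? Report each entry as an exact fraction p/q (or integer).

x̄ = F·x = [-1, 0]
P̄ = F·P·Fᵀ + Q = [20 0; 0 3]
S = H·P̄·Hᵀ + R = [87]
K = P̄·Hᵀ·S⁻¹ = [-40/87; 1/29]
x' − x̄ = [-40/87, 1/29] = K·y
y = (KᵀK)⁻¹·Kᵀ·(x' − x̄) = [1]
z = y + H·x̄ = [1] + [2] = [3]

z = [3]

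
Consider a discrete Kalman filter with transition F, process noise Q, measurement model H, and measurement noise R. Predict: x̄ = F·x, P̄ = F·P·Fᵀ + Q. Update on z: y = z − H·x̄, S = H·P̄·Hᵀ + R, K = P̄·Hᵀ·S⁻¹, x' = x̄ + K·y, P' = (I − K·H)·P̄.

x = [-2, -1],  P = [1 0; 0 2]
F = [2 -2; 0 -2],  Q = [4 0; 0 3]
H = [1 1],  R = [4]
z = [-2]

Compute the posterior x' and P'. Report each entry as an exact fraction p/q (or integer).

x̄ = F·x = [-2, 2]
P̄ = F·P·Fᵀ + Q = [16 8; 8 11]
y = z − H·x̄ = [-2]
S = H·P̄·Hᵀ + R = [47]
K = P̄·Hᵀ·S⁻¹ = [24/47; 19/47]
x' = x̄ + K·y = [-142/47, 56/47]
P' = (I − K·H)·P̄ = [176/47 -80/47; -80/47 156/47]

x' = [-142/47, 56/47]
P' = [176/47 -80/47; -80/47 156/47]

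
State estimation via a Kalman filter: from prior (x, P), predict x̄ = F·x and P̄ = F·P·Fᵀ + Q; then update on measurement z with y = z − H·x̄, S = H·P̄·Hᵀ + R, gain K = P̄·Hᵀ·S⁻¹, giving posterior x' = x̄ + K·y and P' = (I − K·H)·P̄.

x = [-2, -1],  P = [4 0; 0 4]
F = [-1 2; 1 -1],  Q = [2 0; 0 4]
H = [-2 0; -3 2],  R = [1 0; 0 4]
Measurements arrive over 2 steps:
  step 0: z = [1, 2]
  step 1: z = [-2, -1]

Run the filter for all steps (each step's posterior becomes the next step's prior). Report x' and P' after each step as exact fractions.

step 0: x̄ = F·x = [0, -1]
step 0: P̄ = F·P·Fᵀ + Q = [22 -12; -12 12]
step 0: y = z − H·x̄ = [1, 4]
step 0: S = H·P̄·Hᵀ + R = [89 180; 180 394]
step 0: K = P̄·Hᵀ·S⁻¹ = [-568/1333 -45/1333; -672/1333 510/1333]
step 0: x' = x̄ + K·y = [-748/1333, 35/1333]
step 0: P' = (I − K·H)·P̄ = [284/1333 336/1333; 336/1333 1524/1333]
step 1: x̄ = F·x = [818/1333, -783/1333]
step 1: P̄ = F·P·Fᵀ + Q = [7702/1333 -2324/1333; -2324/1333 6468/1333]
step 1: y = z − H·x̄ = [-1030/1333, 2687/1333]
step 1: S = H·P̄·Hᵀ + R = [32141/1333 55508/1333; 55508/1333 128410/1333]
step 1: K = P̄·Hᵀ·S⁻¹ = [-164088/392381 -13877/392381; -190624/392381 143234/392381]
step 1: x' = x̄ + K·y = [30873/35671, 18685/35671]
step 1: P' = (I − K·H)·P̄ = [82044/392381 95312/392381; 95312/392381 429436/392381]

step 0: x' = [-748/1333, 35/1333], P' = [284/1333 336/1333; 336/1333 1524/1333]
step 1: x' = [30873/35671, 18685/35671], P' = [82044/392381 95312/392381; 95312/392381 429436/392381]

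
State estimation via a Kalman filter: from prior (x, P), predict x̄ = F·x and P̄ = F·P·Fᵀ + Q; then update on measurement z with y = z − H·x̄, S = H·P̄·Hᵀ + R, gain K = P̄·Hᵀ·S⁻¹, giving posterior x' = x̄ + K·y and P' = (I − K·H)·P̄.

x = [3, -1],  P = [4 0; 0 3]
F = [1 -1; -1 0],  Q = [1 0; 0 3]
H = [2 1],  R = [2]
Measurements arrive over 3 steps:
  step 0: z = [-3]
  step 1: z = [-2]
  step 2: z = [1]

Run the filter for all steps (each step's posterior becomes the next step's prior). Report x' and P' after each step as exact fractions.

step 0: x' = [4/25, -67/25], P' = [56/25 -88/25; -88/25 174/25]
step 1: x' = [-1625/1329, 968/1329], P' = [2291/1329 -3146/1329; -3146/1329 5978/1329]
step 2: x' = [-1043/25374, 11285/12687], P' = [84599/50748 -29128/12687; -29128/12687 55958/12687]

step 0: x̄ = F·x = [4, -3]
step 0: P̄ = F·P·Fᵀ + Q = [8 -4; -4 7]
step 0: y = z − H·x̄ = [-8]
step 0: S = H·P̄·Hᵀ + R = [25]
step 0: K = P̄·Hᵀ·S⁻¹ = [12/25; -1/25]
step 0: x' = x̄ + K·y = [4/25, -67/25]
step 0: P' = (I − K·H)·P̄ = [56/25 -88/25; -88/25 174/25]
step 1: x̄ = F·x = [71/25, -4/25]
step 1: P̄ = F·P·Fᵀ + Q = [431/25 -144/25; -144/25 131/25]
step 1: y = z − H·x̄ = [-188/25]
step 1: S = H·P̄·Hᵀ + R = [1329/25]
step 1: K = P̄·Hᵀ·S⁻¹ = [718/1329; -157/1329]
step 1: x' = x̄ + K·y = [-1625/1329, 968/1329]
step 1: P' = (I − K·H)·P̄ = [2291/1329 -3146/1329; -3146/1329 5978/1329]
step 2: x̄ = F·x = [-2593/1329, 1625/1329]
step 2: P̄ = F·P·Fᵀ + Q = [15890/1329 -5437/1329; -5437/1329 6278/1329]
step 2: y = z − H·x̄ = [1630/443]
step 2: S = H·P̄·Hᵀ + R = [16916/443]
step 2: K = P̄·Hᵀ·S⁻¹ = [8781/16916; -383/4229]
step 2: x' = x̄ + K·y = [-1043/25374, 11285/12687]
step 2: P' = (I − K·H)·P̄ = [84599/50748 -29128/12687; -29128/12687 55958/12687]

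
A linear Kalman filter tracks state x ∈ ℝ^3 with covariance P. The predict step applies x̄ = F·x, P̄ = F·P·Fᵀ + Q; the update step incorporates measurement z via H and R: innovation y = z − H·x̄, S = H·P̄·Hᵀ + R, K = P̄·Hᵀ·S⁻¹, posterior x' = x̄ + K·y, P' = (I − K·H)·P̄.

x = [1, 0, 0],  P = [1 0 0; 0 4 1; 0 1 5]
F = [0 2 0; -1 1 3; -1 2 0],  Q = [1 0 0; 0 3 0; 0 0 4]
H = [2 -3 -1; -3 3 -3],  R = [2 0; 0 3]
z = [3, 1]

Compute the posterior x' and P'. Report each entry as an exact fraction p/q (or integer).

x̄ = F·x = [0, -1, -1]
P̄ = F·P·Fᵀ + Q = [17 14 16; 14 59 15; 16 15 21]
y = z − H·x̄ = [-1, 1]
S = H·P̄·Hᵀ + R = [480 -318; -318 642]
K = P̄·Hᵀ·S⁻¹ = [-23/142 -12/71; -6389/17253 -746/17253; -3568/17253 -3541/17253]
x' = x̄ + K·y = [-1/142, -430/639, -638/639]
P' = (I − K·H)·P̄ = [247/71 188/71 -47/71; 188/71 37271/17253 -7667/17253; -47/71 -7667/17253 7295/17253]

x' = [-1/142, -430/639, -638/639]
P' = [247/71 188/71 -47/71; 188/71 37271/17253 -7667/17253; -47/71 -7667/17253 7295/17253]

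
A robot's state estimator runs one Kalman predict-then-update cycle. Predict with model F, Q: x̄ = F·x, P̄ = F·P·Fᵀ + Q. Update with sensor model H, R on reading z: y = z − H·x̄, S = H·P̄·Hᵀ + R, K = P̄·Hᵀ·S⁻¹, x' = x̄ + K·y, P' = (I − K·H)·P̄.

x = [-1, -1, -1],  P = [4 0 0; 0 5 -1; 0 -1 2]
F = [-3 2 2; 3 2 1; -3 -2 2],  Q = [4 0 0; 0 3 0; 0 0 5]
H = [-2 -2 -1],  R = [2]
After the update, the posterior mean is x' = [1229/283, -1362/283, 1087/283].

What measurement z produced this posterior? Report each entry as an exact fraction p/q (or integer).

z = [-3]

x̄ = F·x = [-1, -6, 3]
P̄ = F·P·Fᵀ + Q = [60 -18 24; -18 57 -54; 24 -54 77]
S = H·P̄·Hᵀ + R = [283]
K = P̄·Hᵀ·S⁻¹ = [-108/283; -24/283; -17/283]
x' − x̄ = [1512/283, 336/283, 238/283] = K·y
y = (KᵀK)⁻¹·Kᵀ·(x' − x̄) = [-14]
z = y + H·x̄ = [-14] + [11] = [-3]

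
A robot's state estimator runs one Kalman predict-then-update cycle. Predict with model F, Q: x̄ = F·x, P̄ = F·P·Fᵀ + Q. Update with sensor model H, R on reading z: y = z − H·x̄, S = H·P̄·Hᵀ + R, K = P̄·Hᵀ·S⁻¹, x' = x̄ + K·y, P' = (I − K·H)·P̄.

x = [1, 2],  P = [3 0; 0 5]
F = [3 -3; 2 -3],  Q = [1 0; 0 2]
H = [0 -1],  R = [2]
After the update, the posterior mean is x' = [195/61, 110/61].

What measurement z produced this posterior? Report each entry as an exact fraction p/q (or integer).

x̄ = F·x = [-3, -4]
P̄ = F·P·Fᵀ + Q = [73 63; 63 59]
S = H·P̄·Hᵀ + R = [61]
K = P̄·Hᵀ·S⁻¹ = [-63/61; -59/61]
x' − x̄ = [378/61, 354/61] = K·y
y = (KᵀK)⁻¹·Kᵀ·(x' − x̄) = [-6]
z = y + H·x̄ = [-6] + [4] = [-2]

z = [-2]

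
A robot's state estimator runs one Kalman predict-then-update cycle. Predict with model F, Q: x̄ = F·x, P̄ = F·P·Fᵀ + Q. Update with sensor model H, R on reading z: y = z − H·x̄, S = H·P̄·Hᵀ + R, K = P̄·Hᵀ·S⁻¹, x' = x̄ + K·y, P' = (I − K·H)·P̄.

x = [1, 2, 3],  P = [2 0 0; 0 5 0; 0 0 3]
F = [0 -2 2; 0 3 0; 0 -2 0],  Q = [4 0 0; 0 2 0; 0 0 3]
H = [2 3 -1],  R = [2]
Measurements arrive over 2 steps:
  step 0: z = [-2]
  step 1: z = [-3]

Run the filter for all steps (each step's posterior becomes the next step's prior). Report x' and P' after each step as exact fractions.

step 0: x' = [432/83, -279/83, 179/83], P' = [2627/83 -2871/166 1933/166; -2871/166 3283/332 -1857/332; 1933/166 -1857/332 2307/332]
step 1: x' = [749508/106735, -497229/106735, 335438/106735], P' = [8489668/106735 -4640544/106735 3129688/106735; -4640544/106735 2583287/106735 -1628529/106735; 3129688/106735 -1628529/106735 1437993/106735]

step 0: x̄ = F·x = [2, 6, -4]
step 0: P̄ = F·P·Fᵀ + Q = [36 -30 20; -30 47 -30; 20 -30 23]
step 0: y = z − H·x̄ = [-28]
step 0: S = H·P̄·Hᵀ + R = [332]
step 0: K = P̄·Hᵀ·S⁻¹ = [-19/166; 111/332; -73/332]
step 0: x' = x̄ + K·y = [432/83, -279/83, 179/83]
step 0: P' = (I − K·H)·P̄ = [2627/83 -2871/166 1933/166; -2871/166 3283/332 -1857/332; 1933/166 -1857/332 2307/332]
step 1: x̄ = F·x = [916/83, -837/83, 558/83]
step 1: P̄ = F·P·Fᵀ + Q = [9636/83 -7710/83 5140/83; -7710/83 30211/332 -9849/166; 5140/83 -9849/166 3532/83]
step 1: y = z − H·x̄ = [988/83]
step 1: S = H·P̄·Hᵀ + R = [106735/332]
step 1: K = P̄·Hᵀ·S⁻¹ = [-35992/106735; 48651/106735; -32102/106735]
step 1: x' = x̄ + K·y = [749508/106735, -497229/106735, 335438/106735]
step 1: P' = (I − K·H)·P̄ = [8489668/106735 -4640544/106735 3129688/106735; -4640544/106735 2583287/106735 -1628529/106735; 3129688/106735 -1628529/106735 1437993/106735]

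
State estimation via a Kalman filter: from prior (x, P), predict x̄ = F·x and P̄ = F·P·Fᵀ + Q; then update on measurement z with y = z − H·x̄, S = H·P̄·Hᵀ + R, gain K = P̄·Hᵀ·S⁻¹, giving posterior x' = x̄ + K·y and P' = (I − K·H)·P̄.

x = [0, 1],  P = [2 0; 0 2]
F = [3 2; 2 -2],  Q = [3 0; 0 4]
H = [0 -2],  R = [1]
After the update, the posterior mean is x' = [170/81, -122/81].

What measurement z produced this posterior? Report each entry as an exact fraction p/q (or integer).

x̄ = F·x = [2, -2]
P̄ = F·P·Fᵀ + Q = [29 4; 4 20]
S = H·P̄·Hᵀ + R = [81]
K = P̄·Hᵀ·S⁻¹ = [-8/81; -40/81]
x' − x̄ = [8/81, 40/81] = K·y
y = (KᵀK)⁻¹·Kᵀ·(x' − x̄) = [-1]
z = y + H·x̄ = [-1] + [4] = [3]

z = [3]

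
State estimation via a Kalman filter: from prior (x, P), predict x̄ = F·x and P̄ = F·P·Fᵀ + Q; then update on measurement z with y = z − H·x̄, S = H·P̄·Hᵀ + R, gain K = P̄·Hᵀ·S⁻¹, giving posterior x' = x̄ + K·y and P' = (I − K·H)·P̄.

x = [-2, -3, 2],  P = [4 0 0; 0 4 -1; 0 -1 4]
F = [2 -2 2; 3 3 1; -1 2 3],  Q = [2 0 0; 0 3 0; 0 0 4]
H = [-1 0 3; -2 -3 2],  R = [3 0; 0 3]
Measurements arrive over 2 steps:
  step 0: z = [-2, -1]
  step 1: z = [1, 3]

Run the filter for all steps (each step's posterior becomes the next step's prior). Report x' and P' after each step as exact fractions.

step 0: x̄ = F·x = [6, -13, 2]
step 0: P̄ = F·P·Fᵀ + Q = [58 4 2; 4 73 13; 2 13 48]
step 0: y = z − H·x̄ = [-2, -32]
step 0: S = H·P̄·Hᵀ + R = [481 283; 283 960]
step 0: K = P̄·Hᵀ·S⁻¹ = [-14828/381671 -44928/381671; 90483/381671 -106586/381671; 121321/381671 -14693/381671]
step 0: x' = x̄ + K·y = [3757378/381671, -1731937/381671, 990876/381671]
step 0: P' = (I − K·H)·P̄ = [15794790/381671 -6984864/381671 5250102/381671; -6984864/381671 3271292/381671 -2237805/381671; 5250102/381671 -2237805/381671 1871355/381671]
step 1: x̄ = F·x = [12960382/381671, 7067199/381671, -4248624/381671]
step 1: P̄ = F·P·Fᵀ + Q = [200295258/381671 111933294/381671 -49879784/381671; 111933294/381671 66957336/381671 -25712184/381671; -49879784/381671 -25712184/381671 16834021/381671]
step 1: y = z − H·x̄ = [26087925/381671, 56764622/381671]
step 1: S = H·P̄·Hᵀ + R = [652225164/381671 1467842452/381671; 1467842452/381671 3523062161/381671]
step 1: K = P̄·Hᵀ·S⁻¹ = [-7211665259/187685640050 -20769964656/93842820025; 43004829291/187685640050 -21642147906/93842820025; 116792921033/375371280100 -6556360939/93842820025]
step 1: x' = x̄ + K·y = [-297790968509/187685640050, -22789683909/187685640050, -95904238717/375371280100]
step 1: P' = (I − K·H)·P̄ = [439281403329/93842820025 -176870103021/93842820025 285642603627/187685640050; -176870103021/93842820025 114586025679/93842820025 -74908572723/187685640050; 285642603627/187685640050 -74908572723/187685640050 307221323451/375371280100]

step 0: x' = [3757378/381671, -1731937/381671, 990876/381671], P' = [15794790/381671 -6984864/381671 5250102/381671; -6984864/381671 3271292/381671 -2237805/381671; 5250102/381671 -2237805/381671 1871355/381671]
step 1: x' = [-297790968509/187685640050, -22789683909/187685640050, -95904238717/375371280100], P' = [439281403329/93842820025 -176870103021/93842820025 285642603627/187685640050; -176870103021/93842820025 114586025679/93842820025 -74908572723/187685640050; 285642603627/187685640050 -74908572723/187685640050 307221323451/375371280100]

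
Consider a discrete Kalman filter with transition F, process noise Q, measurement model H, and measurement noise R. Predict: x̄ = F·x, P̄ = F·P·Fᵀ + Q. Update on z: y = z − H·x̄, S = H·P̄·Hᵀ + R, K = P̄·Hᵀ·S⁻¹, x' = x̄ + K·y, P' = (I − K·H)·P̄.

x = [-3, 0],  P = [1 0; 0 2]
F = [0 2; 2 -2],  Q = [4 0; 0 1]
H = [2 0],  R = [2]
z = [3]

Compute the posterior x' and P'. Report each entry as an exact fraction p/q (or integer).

x' = [36/25, -174/25]
P' = [12/25 -8/25; -8/25 197/25]

x̄ = F·x = [0, -6]
P̄ = F·P·Fᵀ + Q = [12 -8; -8 13]
y = z − H·x̄ = [3]
S = H·P̄·Hᵀ + R = [50]
K = P̄·Hᵀ·S⁻¹ = [12/25; -8/25]
x' = x̄ + K·y = [36/25, -174/25]
P' = (I − K·H)·P̄ = [12/25 -8/25; -8/25 197/25]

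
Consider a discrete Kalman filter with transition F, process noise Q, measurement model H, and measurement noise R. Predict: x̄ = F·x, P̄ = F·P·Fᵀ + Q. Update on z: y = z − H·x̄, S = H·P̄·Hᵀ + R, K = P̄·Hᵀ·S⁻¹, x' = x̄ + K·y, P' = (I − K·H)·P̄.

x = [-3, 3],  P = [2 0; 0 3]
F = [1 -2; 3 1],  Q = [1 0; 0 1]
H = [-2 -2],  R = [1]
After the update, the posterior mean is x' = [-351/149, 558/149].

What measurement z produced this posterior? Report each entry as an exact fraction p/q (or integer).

x̄ = F·x = [-9, -6]
P̄ = F·P·Fᵀ + Q = [15 0; 0 22]
S = H·P̄·Hᵀ + R = [149]
K = P̄·Hᵀ·S⁻¹ = [-30/149; -44/149]
x' − x̄ = [990/149, 1452/149] = K·y
y = (KᵀK)⁻¹·Kᵀ·(x' − x̄) = [-33]
z = y + H·x̄ = [-33] + [30] = [-3]

z = [-3]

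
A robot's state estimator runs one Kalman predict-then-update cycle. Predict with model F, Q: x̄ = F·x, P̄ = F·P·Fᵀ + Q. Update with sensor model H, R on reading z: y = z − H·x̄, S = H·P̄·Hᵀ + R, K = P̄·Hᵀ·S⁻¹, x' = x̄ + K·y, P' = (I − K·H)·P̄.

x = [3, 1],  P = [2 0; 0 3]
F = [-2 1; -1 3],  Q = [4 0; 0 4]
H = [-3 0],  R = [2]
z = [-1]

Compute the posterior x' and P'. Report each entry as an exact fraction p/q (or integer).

x̄ = F·x = [-5, 0]
P̄ = F·P·Fᵀ + Q = [15 13; 13 33]
y = z − H·x̄ = [-16]
S = H·P̄·Hᵀ + R = [137]
K = P̄·Hᵀ·S⁻¹ = [-45/137; -39/137]
x' = x̄ + K·y = [35/137, 624/137]
P' = (I − K·H)·P̄ = [30/137 26/137; 26/137 3000/137]

x' = [35/137, 624/137]
P' = [30/137 26/137; 26/137 3000/137]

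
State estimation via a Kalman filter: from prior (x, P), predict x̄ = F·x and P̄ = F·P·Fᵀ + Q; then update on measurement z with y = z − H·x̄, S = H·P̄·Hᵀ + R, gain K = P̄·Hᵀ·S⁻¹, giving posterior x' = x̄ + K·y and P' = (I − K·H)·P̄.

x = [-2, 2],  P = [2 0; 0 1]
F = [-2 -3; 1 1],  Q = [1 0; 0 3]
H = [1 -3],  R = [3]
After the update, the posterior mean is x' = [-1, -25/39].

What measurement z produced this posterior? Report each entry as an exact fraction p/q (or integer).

x̄ = F·x = [-2, 0]
P̄ = F·P·Fᵀ + Q = [18 -7; -7 6]
S = H·P̄·Hᵀ + R = [117]
K = P̄·Hᵀ·S⁻¹ = [1/3; -25/117]
x' − x̄ = [1, -25/39] = K·y
y = (KᵀK)⁻¹·Kᵀ·(x' − x̄) = [3]
z = y + H·x̄ = [3] + [-2] = [1]

z = [1]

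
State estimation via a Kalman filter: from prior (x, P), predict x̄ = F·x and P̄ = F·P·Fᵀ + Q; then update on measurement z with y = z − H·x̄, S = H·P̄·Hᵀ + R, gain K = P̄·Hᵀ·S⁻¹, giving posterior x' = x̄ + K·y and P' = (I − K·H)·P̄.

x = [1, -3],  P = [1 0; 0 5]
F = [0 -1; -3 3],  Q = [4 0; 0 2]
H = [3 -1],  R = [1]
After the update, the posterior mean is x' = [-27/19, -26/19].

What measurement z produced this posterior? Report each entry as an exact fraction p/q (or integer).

z = [-3]

x̄ = F·x = [3, -12]
P̄ = F·P·Fᵀ + Q = [9 -15; -15 56]
S = H·P̄·Hᵀ + R = [228]
K = P̄·Hᵀ·S⁻¹ = [7/38; -101/228]
x' − x̄ = [-84/19, 202/19] = K·y
y = (KᵀK)⁻¹·Kᵀ·(x' − x̄) = [-24]
z = y + H·x̄ = [-24] + [21] = [-3]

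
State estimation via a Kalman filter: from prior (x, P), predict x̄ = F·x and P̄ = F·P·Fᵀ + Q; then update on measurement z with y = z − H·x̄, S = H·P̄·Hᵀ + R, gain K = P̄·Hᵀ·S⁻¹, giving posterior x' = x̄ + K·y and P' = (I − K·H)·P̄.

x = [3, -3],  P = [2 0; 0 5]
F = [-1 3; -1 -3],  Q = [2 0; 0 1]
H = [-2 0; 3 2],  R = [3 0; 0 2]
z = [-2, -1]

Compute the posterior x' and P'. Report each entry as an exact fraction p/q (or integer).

x̄ = F·x = [-12, 6]
P̄ = F·P·Fᵀ + Q = [49 -43; -43 48]
y = z − H·x̄ = [-26, 23]
S = H·P̄·Hᵀ + R = [199 -122; -122 119]
K = P̄·Hᵀ·S⁻¹ = [-4220/8797 183/8797; 6208/8797 3925/8797]
x' = x̄ + K·y = [8365/8797, -18351/8797]
P' = (I − K·H)·P̄ = [6330/8797 -9312/8797; -9312/8797 17893/8797]

x' = [8365/8797, -18351/8797]
P' = [6330/8797 -9312/8797; -9312/8797 17893/8797]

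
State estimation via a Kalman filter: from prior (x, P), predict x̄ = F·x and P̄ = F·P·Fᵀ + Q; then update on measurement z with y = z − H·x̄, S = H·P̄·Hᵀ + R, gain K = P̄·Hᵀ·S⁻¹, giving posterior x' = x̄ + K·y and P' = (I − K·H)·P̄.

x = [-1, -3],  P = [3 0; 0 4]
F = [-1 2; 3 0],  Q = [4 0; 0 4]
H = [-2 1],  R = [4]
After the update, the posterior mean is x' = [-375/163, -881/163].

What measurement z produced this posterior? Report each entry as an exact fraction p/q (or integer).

x̄ = F·x = [-5, -3]
P̄ = F·P·Fᵀ + Q = [23 -9; -9 31]
S = H·P̄·Hᵀ + R = [163]
K = P̄·Hᵀ·S⁻¹ = [-55/163; 49/163]
x' − x̄ = [440/163, -392/163] = K·y
y = (KᵀK)⁻¹·Kᵀ·(x' − x̄) = [-8]
z = y + H·x̄ = [-8] + [7] = [-1]

z = [-1]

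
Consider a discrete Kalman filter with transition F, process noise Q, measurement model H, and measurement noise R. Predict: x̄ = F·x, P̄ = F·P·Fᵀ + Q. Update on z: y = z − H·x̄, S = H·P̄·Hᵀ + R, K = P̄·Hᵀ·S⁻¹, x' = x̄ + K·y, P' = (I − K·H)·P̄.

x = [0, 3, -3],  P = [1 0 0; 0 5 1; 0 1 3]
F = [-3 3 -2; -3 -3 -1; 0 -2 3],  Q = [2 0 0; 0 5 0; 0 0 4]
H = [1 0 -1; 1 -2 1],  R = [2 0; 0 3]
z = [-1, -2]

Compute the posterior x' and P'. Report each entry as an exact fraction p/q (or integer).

x̄ = F·x = [15, -6, -15]
P̄ = F·P·Fᵀ + Q = [56 -27 -35; -27 68 14; -35 14 39]
y = z − H·x̄ = [-31, -14]
S = H·P̄·Hᵀ + R = [167 99; 99 352]
K = P̄·Hᵀ·S⁻¹ = [2237/4453 3516/48983; 29/4453 -20824/48983; -2152/4453 3318/48983]
x' = x̄ + K·y = [-77296/48983, -12251/48983, -47365/48983]
P' = (I − K·H)·P̄ = [240111/48983 210230/48983 190897/48983; 210230/48983 241147/48983 209592/48983; 190897/48983 209592/48983 238241/48983]

x' = [-77296/48983, -12251/48983, -47365/48983]
P' = [240111/48983 210230/48983 190897/48983; 210230/48983 241147/48983 209592/48983; 190897/48983 209592/48983 238241/48983]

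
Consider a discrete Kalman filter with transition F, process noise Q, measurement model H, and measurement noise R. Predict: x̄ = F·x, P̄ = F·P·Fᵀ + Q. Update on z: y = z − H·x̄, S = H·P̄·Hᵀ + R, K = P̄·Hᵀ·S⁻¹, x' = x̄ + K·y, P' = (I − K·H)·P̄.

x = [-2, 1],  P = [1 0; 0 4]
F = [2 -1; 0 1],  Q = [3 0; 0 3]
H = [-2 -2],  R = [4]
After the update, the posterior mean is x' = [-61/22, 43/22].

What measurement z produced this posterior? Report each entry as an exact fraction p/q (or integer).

x̄ = F·x = [-5, 1]
P̄ = F·P·Fᵀ + Q = [11 -4; -4 7]
S = H·P̄·Hᵀ + R = [44]
K = P̄·Hᵀ·S⁻¹ = [-7/22; -3/22]
x' − x̄ = [49/22, 21/22] = K·y
y = (KᵀK)⁻¹·Kᵀ·(x' − x̄) = [-7]
z = y + H·x̄ = [-7] + [8] = [1]

z = [1]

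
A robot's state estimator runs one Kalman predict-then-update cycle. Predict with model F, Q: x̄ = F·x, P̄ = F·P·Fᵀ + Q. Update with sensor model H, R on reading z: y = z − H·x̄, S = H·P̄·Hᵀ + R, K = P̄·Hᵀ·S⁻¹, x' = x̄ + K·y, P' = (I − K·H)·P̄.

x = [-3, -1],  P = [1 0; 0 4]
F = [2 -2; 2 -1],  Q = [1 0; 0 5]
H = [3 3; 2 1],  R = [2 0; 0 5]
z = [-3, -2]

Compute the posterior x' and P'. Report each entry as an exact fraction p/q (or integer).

x̄ = F·x = [-4, -5]
P̄ = F·P·Fᵀ + Q = [21 12; 12 13]
y = z − H·x̄ = [24, 11]
S = H·P̄·Hᵀ + R = [524 273; 273 150]
K = P̄·Hᵀ·S⁻¹ = [36/1357 423/1357; 383/1357 -1087/4071]
x' = x̄ + K·y = [89/1357, -4736/4071]
P' = (I − K·H)·P̄ = [2091/1357 -2067/1357; -2067/1357 6967/4071]

x' = [89/1357, -4736/4071]
P' = [2091/1357 -2067/1357; -2067/1357 6967/4071]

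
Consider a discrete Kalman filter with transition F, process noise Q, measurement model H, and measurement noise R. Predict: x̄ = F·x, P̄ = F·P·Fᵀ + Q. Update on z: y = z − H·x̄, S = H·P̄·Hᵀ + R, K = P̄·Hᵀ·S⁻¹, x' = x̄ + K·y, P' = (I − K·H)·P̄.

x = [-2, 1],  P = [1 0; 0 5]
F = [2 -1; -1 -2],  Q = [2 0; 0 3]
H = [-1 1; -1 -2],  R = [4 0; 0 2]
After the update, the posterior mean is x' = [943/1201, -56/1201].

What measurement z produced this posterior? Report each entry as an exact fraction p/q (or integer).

x̄ = F·x = [-5, 0]
P̄ = F·P·Fᵀ + Q = [11 8; 8 24]
S = H·P̄·Hᵀ + R = [23 -29; -29 141]
K = P̄·Hᵀ·S⁻¹ = [-603/1201 -354/1201; 316/1201 -412/1201]
x' − x̄ = [6948/1201, -56/1201] = K·y
y = (KᵀK)⁻¹·Kᵀ·(x' − x̄) = [-8, -6]
z = y + H·x̄ = [-8, -6] + [5, 5] = [-3, -1]

z = [-3, -1]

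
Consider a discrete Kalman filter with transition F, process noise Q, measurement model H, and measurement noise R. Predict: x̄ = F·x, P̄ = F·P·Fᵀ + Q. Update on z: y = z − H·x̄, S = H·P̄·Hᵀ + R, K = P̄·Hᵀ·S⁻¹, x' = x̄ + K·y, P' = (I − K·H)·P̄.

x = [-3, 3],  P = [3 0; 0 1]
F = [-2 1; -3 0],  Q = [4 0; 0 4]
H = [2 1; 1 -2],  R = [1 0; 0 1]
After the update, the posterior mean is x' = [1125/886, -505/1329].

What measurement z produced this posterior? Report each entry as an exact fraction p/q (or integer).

z = [2, 2]

x̄ = F·x = [9, 9]
P̄ = F·P·Fᵀ + Q = [17 18; 18 31]
S = H·P̄·Hᵀ + R = [172 -82; -82 70]
K = P̄·Hᵀ·S⁻¹ = [347/886 83/443; 541/2658 -1037/2658]
x' − x̄ = [-6849/886, -12466/1329] = K·y
y = (KᵀK)⁻¹·Kᵀ·(x' − x̄) = [-25, 11]
z = y + H·x̄ = [-25, 11] + [27, -9] = [2, 2]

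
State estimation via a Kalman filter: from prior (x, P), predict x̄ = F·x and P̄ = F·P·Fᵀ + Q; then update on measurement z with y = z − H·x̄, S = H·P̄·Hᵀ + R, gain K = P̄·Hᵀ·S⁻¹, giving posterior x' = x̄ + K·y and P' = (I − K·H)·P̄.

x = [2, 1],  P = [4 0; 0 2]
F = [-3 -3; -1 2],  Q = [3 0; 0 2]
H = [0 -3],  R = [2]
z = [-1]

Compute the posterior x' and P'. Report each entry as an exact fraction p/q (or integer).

x' = [-9, 21/64]
P' = [57 0; 0 7/32]

x̄ = F·x = [-9, 0]
P̄ = F·P·Fᵀ + Q = [57 0; 0 14]
y = z − H·x̄ = [-1]
S = H·P̄·Hᵀ + R = [128]
K = P̄·Hᵀ·S⁻¹ = [0; -21/64]
x' = x̄ + K·y = [-9, 21/64]
P' = (I − K·H)·P̄ = [57 0; 0 7/32]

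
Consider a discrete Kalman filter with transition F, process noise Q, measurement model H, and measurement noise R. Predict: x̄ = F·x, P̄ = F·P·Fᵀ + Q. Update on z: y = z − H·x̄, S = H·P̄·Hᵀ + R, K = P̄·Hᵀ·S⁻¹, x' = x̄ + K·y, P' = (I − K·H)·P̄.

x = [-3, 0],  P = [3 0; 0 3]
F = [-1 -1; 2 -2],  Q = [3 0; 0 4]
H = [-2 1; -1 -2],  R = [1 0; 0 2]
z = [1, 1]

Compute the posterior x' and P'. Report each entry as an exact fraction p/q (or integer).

x̄ = F·x = [3, -6]
P̄ = F·P·Fᵀ + Q = [9 0; 0 28]
y = z − H·x̄ = [13, -8]
S = H·P̄·Hᵀ + R = [65 -38; -38 123]
K = P̄·Hᵀ·S⁻¹ = [-2556/6551 -1269/6551; 1316/6551 -2576/6551]
x' = x̄ + K·y = [-3423/6551, -1590/6551]
P' = (I − K·H)·P̄ = [1530/6551 504/6551; 504/6551 2324/6551]

x' = [-3423/6551, -1590/6551]
P' = [1530/6551 504/6551; 504/6551 2324/6551]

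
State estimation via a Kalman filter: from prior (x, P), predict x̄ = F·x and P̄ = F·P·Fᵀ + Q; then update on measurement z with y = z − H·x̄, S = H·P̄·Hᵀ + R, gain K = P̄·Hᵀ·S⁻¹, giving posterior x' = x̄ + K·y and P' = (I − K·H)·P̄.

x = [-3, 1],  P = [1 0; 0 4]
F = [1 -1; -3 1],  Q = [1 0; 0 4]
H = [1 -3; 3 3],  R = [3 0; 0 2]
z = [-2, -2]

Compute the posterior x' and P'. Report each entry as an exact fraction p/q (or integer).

x' = [-2776/2761, 322/753]
P' = [807/2761 -35/251; -35/251 149/753]

x̄ = F·x = [-4, 10]
P̄ = F·P·Fᵀ + Q = [6 -7; -7 17]
y = z − H·x̄ = [32, -20]
S = H·P̄·Hᵀ + R = [204 -93; -93 83]
K = P̄·Hᵀ·S⁻¹ = [654/2761 633/2761; -184/753 22/251]
x' = x̄ + K·y = [-2776/2761, 322/753]
P' = (I − K·H)·P̄ = [807/2761 -35/251; -35/251 149/753]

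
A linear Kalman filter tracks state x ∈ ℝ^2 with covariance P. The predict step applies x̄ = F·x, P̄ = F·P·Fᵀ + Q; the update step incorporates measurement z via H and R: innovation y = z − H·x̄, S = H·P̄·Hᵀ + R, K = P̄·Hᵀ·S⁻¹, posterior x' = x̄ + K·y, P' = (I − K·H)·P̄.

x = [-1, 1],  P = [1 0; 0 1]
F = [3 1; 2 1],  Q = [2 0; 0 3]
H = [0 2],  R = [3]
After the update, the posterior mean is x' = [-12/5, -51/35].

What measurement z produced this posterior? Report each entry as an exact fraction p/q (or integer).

x̄ = F·x = [-2, -1]
P̄ = F·P·Fᵀ + Q = [12 7; 7 8]
S = H·P̄·Hᵀ + R = [35]
K = P̄·Hᵀ·S⁻¹ = [2/5; 16/35]
x' − x̄ = [-2/5, -16/35] = K·y
y = (KᵀK)⁻¹·Kᵀ·(x' − x̄) = [-1]
z = y + H·x̄ = [-1] + [-2] = [-3]

z = [-3]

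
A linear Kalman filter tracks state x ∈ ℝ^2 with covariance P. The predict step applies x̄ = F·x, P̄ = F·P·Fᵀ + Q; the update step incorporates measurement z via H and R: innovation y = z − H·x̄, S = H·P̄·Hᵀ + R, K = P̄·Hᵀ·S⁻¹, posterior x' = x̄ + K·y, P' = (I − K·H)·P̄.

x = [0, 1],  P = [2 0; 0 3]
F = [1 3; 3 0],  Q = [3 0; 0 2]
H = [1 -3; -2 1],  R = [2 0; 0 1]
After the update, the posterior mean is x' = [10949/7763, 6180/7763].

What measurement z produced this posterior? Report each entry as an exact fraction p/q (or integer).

x̄ = F·x = [3, 0]
P̄ = F·P·Fᵀ + Q = [32 6; 6 20]
S = H·P̄·Hᵀ + R = [178 -82; -82 125]
K = P̄·Hᵀ·S⁻¹ = [-1503/7763 -4588/7763; -3047/7763 -1502/7763]
x' − x̄ = [-12340/7763, 6180/7763] = K·y
y = (KᵀK)⁻¹·Kᵀ·(x' − x̄) = [-4, 4]
z = y + H·x̄ = [-4, 4] + [3, -6] = [-1, -2]

z = [-1, -2]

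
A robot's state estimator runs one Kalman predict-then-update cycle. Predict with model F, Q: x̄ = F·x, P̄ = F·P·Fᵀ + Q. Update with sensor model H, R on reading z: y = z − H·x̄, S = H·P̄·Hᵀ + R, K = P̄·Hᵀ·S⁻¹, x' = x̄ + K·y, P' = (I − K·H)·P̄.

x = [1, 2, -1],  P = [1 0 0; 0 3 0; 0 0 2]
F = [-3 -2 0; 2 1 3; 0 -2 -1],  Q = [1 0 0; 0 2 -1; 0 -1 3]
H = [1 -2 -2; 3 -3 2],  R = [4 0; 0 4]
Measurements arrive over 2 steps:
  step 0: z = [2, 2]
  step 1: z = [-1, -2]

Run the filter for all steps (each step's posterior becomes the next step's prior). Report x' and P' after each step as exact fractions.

step 0: x' = [-96456/31603, -102006/31603, 1624/2431], P' = [206092/31603 162364/31603 -4424/2431; 162364/31603 137760/31603 -3320/2431; -4424/2431 -3320/2431 186/187]
step 1: x' = [-245733529/427883826, 34411541/213941913, 159096683/855767652], P' = [2845127929/641825739 2128683104/641825739 -1718094293/1283651478; 2128683104/641825739 1780843480/641825739 -613908854/641825739; -1718094293/1283651478 -613908854/641825739 2159843533/2567302956]

step 0: x̄ = F·x = [-7, 1, -3]
step 0: P̄ = F·P·Fᵀ + Q = [22 -12 12; -12 27 -13; 12 -13 17]
step 0: y = z − H·x̄ = [5, 32]
step 0: S = H·P̄·Hᵀ + R = [98 194; 194 1029]
step 0: K = P̄·Hᵀ·S⁻¹ = [-903/31603 4040/31603; -6709/31603 -3127/31603; -655/2431 381/2431]
step 0: x' = x̄ + K·y = [-96456/31603, -102006/31603, 1624/2431]
step 0: P' = (I − K·H)·P̄ = [206092/31603 162364/31603 -4424/2431; 162364/31603 137760/31603 -3320/2431; -4424/2431 -3320/2431 186/187]
step 1: x̄ = F·x = [493380/31603, -17814/2431, 182900/31603]
step 1: P̄ = F·P·Fᵀ + Q = [4385839/31603 -144004/2431 1266368/31603; -144004/2431 5968/187 -48749/2431; 1266368/31603 -48749/2431 504643/31603]
step 1: y = z − H·x̄ = [-56577/2873, -2603892/31603]
step 1: S = H·P̄·Hᵀ + R = [719821/2873 2518729/2873; 2518729/2873 107193059/31603]
step 1: K = P̄·Hᵀ·S⁻¹ = [152928007/1283651478 215620091/1283651478; -51296537/641825739 -46074709/641825739; -711151205/2567302956 344506889/2567302956]
step 1: x' = x̄ + K·y = [-245733529/427883826, 34411541/213941913, 159096683/855767652]
step 1: P' = (I − K·H)·P̄ = [2845127929/641825739 2128683104/641825739 -1718094293/1283651478; 2128683104/641825739 1780843480/641825739 -613908854/641825739; -1718094293/1283651478 -613908854/641825739 2159843533/2567302956]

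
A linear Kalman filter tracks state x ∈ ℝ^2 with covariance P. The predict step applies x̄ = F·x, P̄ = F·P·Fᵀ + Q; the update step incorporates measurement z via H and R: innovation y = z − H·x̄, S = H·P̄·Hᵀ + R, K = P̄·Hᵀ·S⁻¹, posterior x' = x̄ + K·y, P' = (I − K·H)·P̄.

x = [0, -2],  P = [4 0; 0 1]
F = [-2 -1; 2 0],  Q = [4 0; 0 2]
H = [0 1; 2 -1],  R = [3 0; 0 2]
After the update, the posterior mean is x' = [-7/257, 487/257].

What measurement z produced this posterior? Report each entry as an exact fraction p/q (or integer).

x̄ = F·x = [2, 0]
P̄ = F·P·Fᵀ + Q = [21 -16; -16 18]
S = H·P̄·Hᵀ + R = [21 -50; -50 168]
K = P̄·Hᵀ·S⁻¹ = [53/257 209/514; 131/257 -75/514]
x' − x̄ = [-521/257, 487/257] = K·y
y = (KᵀK)⁻¹·Kᵀ·(x' − x̄) = [2, -6]
z = y + H·x̄ = [2, -6] + [0, 4] = [2, -2]

z = [2, -2]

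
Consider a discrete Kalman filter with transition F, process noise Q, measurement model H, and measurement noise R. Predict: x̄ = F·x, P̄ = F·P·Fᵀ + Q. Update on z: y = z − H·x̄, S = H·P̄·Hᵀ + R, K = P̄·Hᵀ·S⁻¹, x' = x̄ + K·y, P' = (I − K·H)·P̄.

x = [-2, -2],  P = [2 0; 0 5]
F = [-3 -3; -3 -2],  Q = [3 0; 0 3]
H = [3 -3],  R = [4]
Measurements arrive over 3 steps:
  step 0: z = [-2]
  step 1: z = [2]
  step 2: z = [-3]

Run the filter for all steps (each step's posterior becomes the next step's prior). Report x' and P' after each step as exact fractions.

step 0: x̄ = F·x = [12, 10]
step 0: P̄ = F·P·Fᵀ + Q = [66 48; 48 41]
step 0: y = z − H·x̄ = [-8]
step 0: S = H·P̄·Hᵀ + R = [103]
step 0: K = P̄·Hᵀ·S⁻¹ = [54/103; 21/103]
step 0: x' = x̄ + K·y = [804/103, 862/103]
step 0: P' = (I − K·H)·P̄ = [3882/103 3810/103; 3810/103 3782/103]
step 1: x̄ = F·x = [-4998/103, -4136/103]
step 1: P̄ = F·P·Fᵀ + Q = [137865/103 114780/103; 114780/103 96095/103]
step 1: y = z − H·x̄ = [2792/103]
step 1: S = H·P̄·Hᵀ + R = [40012/103]
step 1: K = P̄·Hᵀ·S⁻¹ = [69255/40012; 56055/40012]
step 1: x' = x̄ + K·y = [-16068/10003, -21806/10003]
step 1: P' = (I − K·H)·P̄ = [6990285/40012 6897945/40012; 6897945/40012 6823205/40012]
step 2: x̄ = F·x = [113622/10003, 91816/10003]
step 2: P̄ = F·P·Fᵀ + Q = [62151114/10003 103660485/20006; 103660485/20006 173100761/40012]
step 2: y = z − H·x̄ = [-95427/10003]
step 2: S = H·P̄·Hᵀ + R = [63729541/40012]
step 2: K = P̄·Hᵀ·S⁻¹ = [123850458/63729541; 102660627/63729541]
step 2: x' = x̄ + K·y = [-457622688/63729541, -394402091/63729541]
step 2: P' = (I − K·H)·P̄ = [12609015411/63729541 12443881467/63729541; 12443881467/63729541 12307000631/63729541]

step 0: x' = [804/103, 862/103], P' = [3882/103 3810/103; 3810/103 3782/103]
step 1: x' = [-16068/10003, -21806/10003], P' = [6990285/40012 6897945/40012; 6897945/40012 6823205/40012]
step 2: x' = [-457622688/63729541, -394402091/63729541], P' = [12609015411/63729541 12443881467/63729541; 12443881467/63729541 12307000631/63729541]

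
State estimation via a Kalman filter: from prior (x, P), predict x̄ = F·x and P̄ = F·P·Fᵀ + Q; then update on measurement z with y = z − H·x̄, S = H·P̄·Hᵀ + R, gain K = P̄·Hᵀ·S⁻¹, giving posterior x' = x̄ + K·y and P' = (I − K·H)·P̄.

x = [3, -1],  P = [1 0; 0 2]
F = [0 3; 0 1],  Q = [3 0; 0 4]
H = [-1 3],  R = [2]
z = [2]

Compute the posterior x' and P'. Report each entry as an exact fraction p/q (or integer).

x̄ = F·x = [-3, -1]
P̄ = F·P·Fᵀ + Q = [21 6; 6 6]
y = z − H·x̄ = [2]
S = H·P̄·Hᵀ + R = [41]
K = P̄·Hᵀ·S⁻¹ = [-3/41; 12/41]
x' = x̄ + K·y = [-129/41, -17/41]
P' = (I − K·H)·P̄ = [852/41 282/41; 282/41 102/41]

x' = [-129/41, -17/41]
P' = [852/41 282/41; 282/41 102/41]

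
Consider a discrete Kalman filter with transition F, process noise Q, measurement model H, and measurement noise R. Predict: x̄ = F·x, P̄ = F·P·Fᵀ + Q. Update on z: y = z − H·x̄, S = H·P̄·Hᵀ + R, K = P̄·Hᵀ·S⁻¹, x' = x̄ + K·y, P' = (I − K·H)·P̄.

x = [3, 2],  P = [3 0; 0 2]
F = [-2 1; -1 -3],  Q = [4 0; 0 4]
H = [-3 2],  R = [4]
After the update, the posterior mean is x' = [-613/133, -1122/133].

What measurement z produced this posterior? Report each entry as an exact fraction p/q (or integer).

z = [-3]

x̄ = F·x = [-4, -9]
P̄ = F·P·Fᵀ + Q = [18 0; 0 25]
S = H·P̄·Hᵀ + R = [266]
K = P̄·Hᵀ·S⁻¹ = [-27/133; 25/133]
x' − x̄ = [-81/133, 75/133] = K·y
y = (KᵀK)⁻¹·Kᵀ·(x' − x̄) = [3]
z = y + H·x̄ = [3] + [-6] = [-3]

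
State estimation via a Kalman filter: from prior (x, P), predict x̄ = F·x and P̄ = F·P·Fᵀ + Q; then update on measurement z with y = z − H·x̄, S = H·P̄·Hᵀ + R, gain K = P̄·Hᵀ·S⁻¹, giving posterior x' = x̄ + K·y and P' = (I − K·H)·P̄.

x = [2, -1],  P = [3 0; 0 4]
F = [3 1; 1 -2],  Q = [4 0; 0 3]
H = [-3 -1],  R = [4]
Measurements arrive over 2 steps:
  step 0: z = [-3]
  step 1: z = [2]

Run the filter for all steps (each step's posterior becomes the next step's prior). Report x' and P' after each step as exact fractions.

step 0: x' = [39/347, 988/347], P' = [909/347 -2303/347; -2303/347 7009/347]
step 1: x' = [80923/33385, -61079/6677], P' = [161336/33385 -93400/6677; -93400/6677 296148/6677]

step 0: x̄ = F·x = [5, 4]
step 0: P̄ = F·P·Fᵀ + Q = [35 1; 1 22]
step 0: y = z − H·x̄ = [16]
step 0: S = H·P̄·Hᵀ + R = [347]
step 0: K = P̄·Hᵀ·S⁻¹ = [-106/347; -25/347]
step 0: x' = x̄ + K·y = [39/347, 988/347]
step 0: P' = (I − K·H)·P̄ = [909/347 -2303/347; -2303/347 7009/347]
step 1: x̄ = F·x = [1105/347, -1937/347]
step 1: P̄ = F·P·Fᵀ + Q = [2760/347 224/347; 224/347 39198/347]
step 1: y = z − H·x̄ = [2072/347]
step 1: S = H·P̄·Hᵀ + R = [66770/347]
step 1: K = P̄·Hᵀ·S⁻¹ = [-4252/33385; -3987/6677]
step 1: x' = x̄ + K·y = [80923/33385, -61079/6677]
step 1: P' = (I − K·H)·P̄ = [161336/33385 -93400/6677; -93400/6677 296148/6677]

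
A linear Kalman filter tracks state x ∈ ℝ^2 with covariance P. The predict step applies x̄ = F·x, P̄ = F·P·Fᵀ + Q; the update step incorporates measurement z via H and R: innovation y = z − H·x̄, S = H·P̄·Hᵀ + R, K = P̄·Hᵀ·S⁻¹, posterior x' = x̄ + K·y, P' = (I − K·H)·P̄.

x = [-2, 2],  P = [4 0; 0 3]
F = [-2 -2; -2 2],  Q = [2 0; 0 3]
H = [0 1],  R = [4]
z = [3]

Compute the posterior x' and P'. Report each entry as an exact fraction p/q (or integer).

x̄ = F·x = [0, 8]
P̄ = F·P·Fᵀ + Q = [30 4; 4 31]
y = z − H·x̄ = [-5]
S = H·P̄·Hᵀ + R = [35]
K = P̄·Hᵀ·S⁻¹ = [4/35; 31/35]
x' = x̄ + K·y = [-4/7, 25/7]
P' = (I − K·H)·P̄ = [1034/35 16/35; 16/35 124/35]

x' = [-4/7, 25/7]
P' = [1034/35 16/35; 16/35 124/35]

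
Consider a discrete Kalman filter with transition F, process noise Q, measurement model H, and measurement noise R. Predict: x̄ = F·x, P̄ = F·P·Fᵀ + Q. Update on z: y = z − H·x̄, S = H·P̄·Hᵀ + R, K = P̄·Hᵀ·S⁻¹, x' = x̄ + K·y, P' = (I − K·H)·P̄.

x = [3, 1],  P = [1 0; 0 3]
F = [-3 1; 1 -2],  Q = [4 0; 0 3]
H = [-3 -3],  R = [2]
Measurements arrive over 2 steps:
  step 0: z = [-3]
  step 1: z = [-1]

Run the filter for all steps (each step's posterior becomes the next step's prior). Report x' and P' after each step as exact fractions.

step 0: x̄ = F·x = [-8, 1]
step 0: P̄ = F·P·Fᵀ + Q = [16 -9; -9 16]
step 0: y = z − H·x̄ = [-24]
step 0: S = H·P̄·Hᵀ + R = [128]
step 0: K = P̄·Hᵀ·S⁻¹ = [-21/128; -21/128]
step 0: x' = x̄ + K·y = [-65/16, 79/16]
step 0: P' = (I − K·H)·P̄ = [1607/128 -1593/128; -1593/128 1607/128]
step 1: x̄ = F·x = [137/8, -223/16]
step 1: P̄ = F·P·Fᵀ + Q = [6535/32 -9593/64; -9593/64 14791/128]
step 1: y = z − H·x̄ = [137/16]
step 1: S = H·P̄·Hᵀ + R = [23287/128]
step 1: K = P̄·Hᵀ·S⁻¹ = [-20862/23287; 13185/23287]
step 1: x' = x̄ + K·y = [220159/23287, -211666/23287]
step 1: P' = (I − K·H)·P̄ = [1355462/23287 -1341554/23287; -1341554/23287 1332764/23287]

step 0: x' = [-65/16, 79/16], P' = [1607/128 -1593/128; -1593/128 1607/128]
step 1: x' = [220159/23287, -211666/23287], P' = [1355462/23287 -1341554/23287; -1341554/23287 1332764/23287]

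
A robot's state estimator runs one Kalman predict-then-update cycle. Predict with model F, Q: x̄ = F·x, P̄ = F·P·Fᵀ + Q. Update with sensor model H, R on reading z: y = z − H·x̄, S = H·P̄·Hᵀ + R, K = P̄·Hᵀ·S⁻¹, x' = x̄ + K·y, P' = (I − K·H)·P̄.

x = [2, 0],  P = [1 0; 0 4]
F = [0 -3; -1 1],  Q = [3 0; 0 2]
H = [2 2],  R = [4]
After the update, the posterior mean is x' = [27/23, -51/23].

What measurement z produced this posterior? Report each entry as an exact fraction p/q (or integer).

x̄ = F·x = [0, -2]
P̄ = F·P·Fᵀ + Q = [39 -12; -12 7]
S = H·P̄·Hᵀ + R = [92]
K = P̄·Hᵀ·S⁻¹ = [27/46; -5/46]
x' − x̄ = [27/23, -5/23] = K·y
y = (KᵀK)⁻¹·Kᵀ·(x' − x̄) = [2]
z = y + H·x̄ = [2] + [-4] = [-2]

z = [-2]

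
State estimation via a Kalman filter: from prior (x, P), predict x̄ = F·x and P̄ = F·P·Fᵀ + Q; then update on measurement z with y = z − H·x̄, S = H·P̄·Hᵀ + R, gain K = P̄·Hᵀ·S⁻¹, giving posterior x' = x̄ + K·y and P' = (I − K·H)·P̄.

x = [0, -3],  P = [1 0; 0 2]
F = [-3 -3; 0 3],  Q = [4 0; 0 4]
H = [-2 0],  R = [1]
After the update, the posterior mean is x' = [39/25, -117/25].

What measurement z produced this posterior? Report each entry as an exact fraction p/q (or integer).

z = [-3]

x̄ = F·x = [9, -9]
P̄ = F·P·Fᵀ + Q = [31 -18; -18 22]
S = H·P̄·Hᵀ + R = [125]
K = P̄·Hᵀ·S⁻¹ = [-62/125; 36/125]
x' − x̄ = [-186/25, 108/25] = K·y
y = (KᵀK)⁻¹·Kᵀ·(x' − x̄) = [15]
z = y + H·x̄ = [15] + [-18] = [-3]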